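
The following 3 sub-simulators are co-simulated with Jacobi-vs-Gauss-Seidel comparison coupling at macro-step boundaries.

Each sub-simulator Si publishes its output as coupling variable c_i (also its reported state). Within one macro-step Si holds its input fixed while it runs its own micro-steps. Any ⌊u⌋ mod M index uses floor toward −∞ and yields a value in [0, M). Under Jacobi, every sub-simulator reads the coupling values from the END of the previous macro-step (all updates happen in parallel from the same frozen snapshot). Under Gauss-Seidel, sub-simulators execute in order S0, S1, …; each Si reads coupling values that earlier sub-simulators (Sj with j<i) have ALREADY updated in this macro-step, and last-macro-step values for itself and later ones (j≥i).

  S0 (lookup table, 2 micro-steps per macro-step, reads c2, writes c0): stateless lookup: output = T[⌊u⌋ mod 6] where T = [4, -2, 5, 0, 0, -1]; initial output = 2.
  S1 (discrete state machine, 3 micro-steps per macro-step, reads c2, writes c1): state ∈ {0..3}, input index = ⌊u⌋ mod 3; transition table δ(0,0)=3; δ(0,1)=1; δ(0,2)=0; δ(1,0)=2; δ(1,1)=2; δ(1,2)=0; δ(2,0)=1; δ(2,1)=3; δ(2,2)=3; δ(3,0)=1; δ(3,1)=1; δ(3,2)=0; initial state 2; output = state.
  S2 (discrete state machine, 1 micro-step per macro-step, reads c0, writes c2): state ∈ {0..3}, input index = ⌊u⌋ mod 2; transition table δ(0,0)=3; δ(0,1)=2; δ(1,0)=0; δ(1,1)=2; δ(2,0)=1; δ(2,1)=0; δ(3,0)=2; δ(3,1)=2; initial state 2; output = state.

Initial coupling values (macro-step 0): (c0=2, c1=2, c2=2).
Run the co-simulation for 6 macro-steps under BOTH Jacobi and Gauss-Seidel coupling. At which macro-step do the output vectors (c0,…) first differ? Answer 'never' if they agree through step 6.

[Jacobi] macro 1: S0 reads c2=2 → after 2×micro: 5; S1 reads c2=2 → after 3×micro: 0; S2 reads c0=2 → after 1×micro: 1 ⇒ (c0=5, c1=0, c2=1)
[Jacobi] macro 2: S0 reads c2=1 → after 2×micro: -2; S1 reads c2=1 → after 3×micro: 3; S2 reads c0=5 → after 1×micro: 2 ⇒ (c0=-2, c1=3, c2=2)
[Jacobi] macro 3: S0 reads c2=2 → after 2×micro: 5; S1 reads c2=2 → after 3×micro: 0; S2 reads c0=-2 → after 1×micro: 1 ⇒ (c0=5, c1=0, c2=1)
[Jacobi] macro 4: S0 reads c2=1 → after 2×micro: -2; S1 reads c2=1 → after 3×micro: 3; S2 reads c0=5 → after 1×micro: 2 ⇒ (c0=-2, c1=3, c2=2)
[Jacobi] macro 5: S0 reads c2=2 → after 2×micro: 5; S1 reads c2=2 → after 3×micro: 0; S2 reads c0=-2 → after 1×micro: 1 ⇒ (c0=5, c1=0, c2=1)
[Jacobi] macro 6: S0 reads c2=1 → after 2×micro: -2; S1 reads c2=1 → after 3×micro: 3; S2 reads c0=5 → after 1×micro: 2 ⇒ (c0=-2, c1=3, c2=2)
[Gauss-Seidel] macro 1: S0 reads c2=2 → after 2×micro: 5; S1 reads c2=2 → after 3×micro: 0; S2 reads c0=5 → after 1×micro: 0 ⇒ (c0=5, c1=0, c2=0)
[Gauss-Seidel] macro 2: S0 reads c2=0 → after 2×micro: 4; S1 reads c2=0 → after 3×micro: 2; S2 reads c0=4 → after 1×micro: 3 ⇒ (c0=4, c1=2, c2=3)
[Gauss-Seidel] macro 3: S0 reads c2=3 → after 2×micro: 0; S1 reads c2=3 → after 3×micro: 1; S2 reads c0=0 → after 1×micro: 2 ⇒ (c0=0, c1=1, c2=2)
[Gauss-Seidel] macro 4: S0 reads c2=2 → after 2×micro: 5; S1 reads c2=2 → after 3×micro: 0; S2 reads c0=5 → after 1×micro: 0 ⇒ (c0=5, c1=0, c2=0)
[Gauss-Seidel] macro 5: S0 reads c2=0 → after 2×micro: 4; S1 reads c2=0 → after 3×micro: 2; S2 reads c0=4 → after 1×micro: 3 ⇒ (c0=4, c1=2, c2=3)
[Gauss-Seidel] macro 6: S0 reads c2=3 → after 2×micro: 0; S1 reads c2=3 → after 3×micro: 1; S2 reads c0=0 → after 1×micro: 2 ⇒ (c0=0, c1=1, c2=2)

first divergence at macro-step: 1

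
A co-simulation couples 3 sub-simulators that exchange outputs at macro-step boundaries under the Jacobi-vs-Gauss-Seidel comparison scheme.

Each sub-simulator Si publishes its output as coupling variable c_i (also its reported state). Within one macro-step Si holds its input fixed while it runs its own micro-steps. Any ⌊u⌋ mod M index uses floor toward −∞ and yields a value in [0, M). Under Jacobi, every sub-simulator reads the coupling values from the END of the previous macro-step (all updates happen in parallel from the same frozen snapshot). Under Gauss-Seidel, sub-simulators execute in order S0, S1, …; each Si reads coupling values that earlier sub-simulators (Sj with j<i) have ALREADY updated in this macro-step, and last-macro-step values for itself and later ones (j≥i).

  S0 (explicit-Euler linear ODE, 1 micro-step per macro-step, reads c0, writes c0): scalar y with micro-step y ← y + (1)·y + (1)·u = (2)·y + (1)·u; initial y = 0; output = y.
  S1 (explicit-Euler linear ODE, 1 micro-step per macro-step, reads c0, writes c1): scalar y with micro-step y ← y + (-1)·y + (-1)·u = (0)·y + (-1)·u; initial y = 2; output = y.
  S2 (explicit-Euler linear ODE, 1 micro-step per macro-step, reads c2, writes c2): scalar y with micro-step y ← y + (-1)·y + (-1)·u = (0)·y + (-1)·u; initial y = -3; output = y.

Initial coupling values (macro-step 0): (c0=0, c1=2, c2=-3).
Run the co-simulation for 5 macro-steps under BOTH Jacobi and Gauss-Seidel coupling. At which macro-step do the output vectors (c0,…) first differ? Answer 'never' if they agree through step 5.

[Jacobi] macro 1: S0 reads c0=0 → after 1×micro: 0; S1 reads c0=0 → after 1×micro: 0; S2 reads c2=-3 → after 1×micro: 3 ⇒ (c0=0, c1=0, c2=3)
[Jacobi] macro 2: S0 reads c0=0 → after 1×micro: 0; S1 reads c0=0 → after 1×micro: 0; S2 reads c2=3 → after 1×micro: -3 ⇒ (c0=0, c1=0, c2=-3)
[Jacobi] macro 3: S0 reads c0=0 → after 1×micro: 0; S1 reads c0=0 → after 1×micro: 0; S2 reads c2=-3 → after 1×micro: 3 ⇒ (c0=0, c1=0, c2=3)
[Jacobi] macro 4: S0 reads c0=0 → after 1×micro: 0; S1 reads c0=0 → after 1×micro: 0; S2 reads c2=3 → after 1×micro: -3 ⇒ (c0=0, c1=0, c2=-3)
[Jacobi] macro 5: S0 reads c0=0 → after 1×micro: 0; S1 reads c0=0 → after 1×micro: 0; S2 reads c2=-3 → after 1×micro: 3 ⇒ (c0=0, c1=0, c2=3)
[Gauss-Seidel] macro 1: S0 reads c0=0 → after 1×micro: 0; S1 reads c0=0 → after 1×micro: 0; S2 reads c2=-3 → after 1×micro: 3 ⇒ (c0=0, c1=0, c2=3)
[Gauss-Seidel] macro 2: S0 reads c0=0 → after 1×micro: 0; S1 reads c0=0 → after 1×micro: 0; S2 reads c2=3 → after 1×micro: -3 ⇒ (c0=0, c1=0, c2=-3)
[Gauss-Seidel] macro 3: S0 reads c0=0 → after 1×micro: 0; S1 reads c0=0 → after 1×micro: 0; S2 reads c2=-3 → after 1×micro: 3 ⇒ (c0=0, c1=0, c2=3)
[Gauss-Seidel] macro 4: S0 reads c0=0 → after 1×micro: 0; S1 reads c0=0 → after 1×micro: 0; S2 reads c2=3 → after 1×micro: -3 ⇒ (c0=0, c1=0, c2=-3)
[Gauss-Seidel] macro 5: S0 reads c0=0 → after 1×micro: 0; S1 reads c0=0 → after 1×micro: 0; S2 reads c2=-3 → after 1×micro: 3 ⇒ (c0=0, c1=0, c2=3)

first divergence at macro-step: never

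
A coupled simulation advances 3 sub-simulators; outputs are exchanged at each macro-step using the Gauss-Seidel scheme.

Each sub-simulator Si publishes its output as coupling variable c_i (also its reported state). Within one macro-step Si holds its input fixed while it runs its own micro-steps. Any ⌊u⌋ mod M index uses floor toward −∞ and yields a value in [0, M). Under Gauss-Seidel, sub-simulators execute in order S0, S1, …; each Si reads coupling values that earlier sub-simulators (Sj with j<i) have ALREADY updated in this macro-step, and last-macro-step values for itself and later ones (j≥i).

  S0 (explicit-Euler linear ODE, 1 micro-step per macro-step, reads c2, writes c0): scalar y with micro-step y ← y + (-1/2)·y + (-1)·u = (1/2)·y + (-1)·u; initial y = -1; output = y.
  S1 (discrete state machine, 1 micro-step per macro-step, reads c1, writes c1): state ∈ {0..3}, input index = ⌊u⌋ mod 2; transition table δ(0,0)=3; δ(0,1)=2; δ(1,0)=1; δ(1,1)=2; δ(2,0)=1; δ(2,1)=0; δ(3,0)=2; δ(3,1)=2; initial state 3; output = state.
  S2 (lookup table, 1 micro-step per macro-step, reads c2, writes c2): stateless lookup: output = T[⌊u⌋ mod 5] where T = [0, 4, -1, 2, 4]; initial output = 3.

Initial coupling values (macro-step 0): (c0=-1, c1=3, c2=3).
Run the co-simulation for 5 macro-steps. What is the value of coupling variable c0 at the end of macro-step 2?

macro 1: S0 reads c2=3 → after 1×micro: -7/2; S1 reads c1=3 → after 1×micro: 2; S2 reads c2=3 → after 1×micro: 2 ⇒ (c0=-7/2, c1=2, c2=2)
macro 2: S0 reads c2=2 → after 1×micro: -15/4; S1 reads c1=2 → after 1×micro: 1; S2 reads c2=2 → after 1×micro: -1 ⇒ (c0=-15/4, c1=1, c2=-1)
macro 3: S0 reads c2=-1 → after 1×micro: -7/8; S1 reads c1=1 → after 1×micro: 2; S2 reads c2=-1 → after 1×micro: 4 ⇒ (c0=-7/8, c1=2, c2=4)
macro 4: S0 reads c2=4 → after 1×micro: -71/16; S1 reads c1=2 → after 1×micro: 1; S2 reads c2=4 → after 1×micro: 4 ⇒ (c0=-71/16, c1=1, c2=4)
macro 5: S0 reads c2=4 → after 1×micro: -199/32; S1 reads c1=1 → after 1×micro: 2; S2 reads c2=4 → after 1×micro: 4 ⇒ (c0=-199/32, c1=2, c2=4)

c0 at macro-step 2 = -15/4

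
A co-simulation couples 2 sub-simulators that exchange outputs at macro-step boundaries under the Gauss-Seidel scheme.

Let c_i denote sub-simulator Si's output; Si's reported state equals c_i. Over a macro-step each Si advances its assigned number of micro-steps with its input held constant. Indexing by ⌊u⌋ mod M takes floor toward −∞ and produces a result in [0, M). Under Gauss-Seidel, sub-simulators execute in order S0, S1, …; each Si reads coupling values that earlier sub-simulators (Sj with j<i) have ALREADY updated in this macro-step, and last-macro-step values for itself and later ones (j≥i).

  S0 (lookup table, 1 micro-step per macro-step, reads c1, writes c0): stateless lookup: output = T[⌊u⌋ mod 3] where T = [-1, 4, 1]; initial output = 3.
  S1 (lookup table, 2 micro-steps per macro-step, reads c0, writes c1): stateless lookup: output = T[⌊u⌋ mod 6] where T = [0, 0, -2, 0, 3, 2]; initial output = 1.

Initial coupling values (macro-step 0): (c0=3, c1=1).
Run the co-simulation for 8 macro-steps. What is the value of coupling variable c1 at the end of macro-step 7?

macro 1: S0 reads c1=1 → after 1×micro: 4; S1 reads c0=4 → after 2×micro: 3 ⇒ (c0=4, c1=3)
macro 2: S0 reads c1=3 → after 1×micro: -1; S1 reads c0=-1 → after 2×micro: 2 ⇒ (c0=-1, c1=2)
macro 3: S0 reads c1=2 → after 1×micro: 1; S1 reads c0=1 → after 2×micro: 0 ⇒ (c0=1, c1=0)
macro 4: S0 reads c1=0 → after 1×micro: -1; S1 reads c0=-1 → after 2×micro: 2 ⇒ (c0=-1, c1=2)
macro 5: S0 reads c1=2 → after 1×micro: 1; S1 reads c0=1 → after 2×micro: 0 ⇒ (c0=1, c1=0)
macro 6: S0 reads c1=0 → after 1×micro: -1; S1 reads c0=-1 → after 2×micro: 2 ⇒ (c0=-1, c1=2)
macro 7: S0 reads c1=2 → after 1×micro: 1; S1 reads c0=1 → after 2×micro: 0 ⇒ (c0=1, c1=0)
macro 8: S0 reads c1=0 → after 1×micro: -1; S1 reads c0=-1 → after 2×micro: 2 ⇒ (c0=-1, c1=2)

c1 at macro-step 7 = 0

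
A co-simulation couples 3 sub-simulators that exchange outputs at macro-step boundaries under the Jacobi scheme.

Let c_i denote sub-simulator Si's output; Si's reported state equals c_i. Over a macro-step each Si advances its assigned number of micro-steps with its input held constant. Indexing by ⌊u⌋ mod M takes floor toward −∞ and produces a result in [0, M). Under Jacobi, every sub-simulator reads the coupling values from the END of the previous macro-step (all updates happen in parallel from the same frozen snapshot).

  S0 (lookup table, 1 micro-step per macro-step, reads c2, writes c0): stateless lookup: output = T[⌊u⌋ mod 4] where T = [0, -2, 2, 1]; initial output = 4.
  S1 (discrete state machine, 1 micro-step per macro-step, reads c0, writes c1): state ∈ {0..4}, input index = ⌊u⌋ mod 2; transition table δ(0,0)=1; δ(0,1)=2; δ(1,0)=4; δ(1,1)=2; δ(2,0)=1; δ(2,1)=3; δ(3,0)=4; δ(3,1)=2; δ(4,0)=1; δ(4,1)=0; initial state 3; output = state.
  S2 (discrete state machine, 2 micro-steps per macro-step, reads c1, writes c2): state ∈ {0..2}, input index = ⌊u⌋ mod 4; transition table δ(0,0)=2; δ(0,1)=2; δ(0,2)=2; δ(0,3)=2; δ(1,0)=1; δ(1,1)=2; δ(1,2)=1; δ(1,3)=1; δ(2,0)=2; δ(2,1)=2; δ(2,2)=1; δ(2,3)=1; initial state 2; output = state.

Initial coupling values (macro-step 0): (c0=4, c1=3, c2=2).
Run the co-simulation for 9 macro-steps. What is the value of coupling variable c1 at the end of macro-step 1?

c1 at macro-step 1 = 4

macro 1: S0 reads c2=2 → after 1×micro: 2; S1 reads c0=4 → after 1×micro: 4; S2 reads c1=3 → after 2×micro: 1 ⇒ (c0=2, c1=4, c2=1)
macro 2: S0 reads c2=1 → after 1×micro: -2; S1 reads c0=2 → after 1×micro: 1; S2 reads c1=4 → after 2×micro: 1 ⇒ (c0=-2, c1=1, c2=1)
macro 3: S0 reads c2=1 → after 1×micro: -2; S1 reads c0=-2 → after 1×micro: 4; S2 reads c1=1 → after 2×micro: 2 ⇒ (c0=-2, c1=4, c2=2)
macro 4: S0 reads c2=2 → after 1×micro: 2; S1 reads c0=-2 → after 1×micro: 1; S2 reads c1=4 → after 2×micro: 2 ⇒ (c0=2, c1=1, c2=2)
macro 5: S0 reads c2=2 → after 1×micro: 2; S1 reads c0=2 → after 1×micro: 4; S2 reads c1=1 → after 2×micro: 2 ⇒ (c0=2, c1=4, c2=2)
macro 6: S0 reads c2=2 → after 1×micro: 2; S1 reads c0=2 → after 1×micro: 1; S2 reads c1=4 → after 2×micro: 2 ⇒ (c0=2, c1=1, c2=2)
macro 7: S0 reads c2=2 → after 1×micro: 2; S1 reads c0=2 → after 1×micro: 4; S2 reads c1=1 → after 2×micro: 2 ⇒ (c0=2, c1=4, c2=2)
macro 8: S0 reads c2=2 → after 1×micro: 2; S1 reads c0=2 → after 1×micro: 1; S2 reads c1=4 → after 2×micro: 2 ⇒ (c0=2, c1=1, c2=2)
macro 9: S0 reads c2=2 → after 1×micro: 2; S1 reads c0=2 → after 1×micro: 4; S2 reads c1=1 → after 2×micro: 2 ⇒ (c0=2, c1=4, c2=2)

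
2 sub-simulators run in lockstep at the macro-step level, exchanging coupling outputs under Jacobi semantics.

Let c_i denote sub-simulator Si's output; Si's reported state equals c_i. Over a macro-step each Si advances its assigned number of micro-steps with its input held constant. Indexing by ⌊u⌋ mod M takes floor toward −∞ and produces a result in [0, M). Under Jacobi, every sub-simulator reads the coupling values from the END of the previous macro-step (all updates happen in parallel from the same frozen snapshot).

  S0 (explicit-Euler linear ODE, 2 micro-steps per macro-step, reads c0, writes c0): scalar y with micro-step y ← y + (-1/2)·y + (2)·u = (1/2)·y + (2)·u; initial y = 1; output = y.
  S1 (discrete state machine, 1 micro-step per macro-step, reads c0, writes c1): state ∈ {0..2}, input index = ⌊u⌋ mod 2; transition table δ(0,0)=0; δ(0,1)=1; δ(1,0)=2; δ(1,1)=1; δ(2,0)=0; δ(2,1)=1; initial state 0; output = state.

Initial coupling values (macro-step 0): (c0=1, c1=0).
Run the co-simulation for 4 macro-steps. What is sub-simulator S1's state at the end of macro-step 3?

S1 state at macro-step 3 = 2

macro 1: S0 reads c0=1 → after 2×micro: 13/4; S1 reads c0=1 → after 1×micro: 1 ⇒ (c0=13/4, c1=1)
macro 2: S0 reads c0=13/4 → after 2×micro: 169/16; S1 reads c0=13/4 → after 1×micro: 1 ⇒ (c0=169/16, c1=1)
macro 3: S0 reads c0=169/16 → after 2×micro: 2197/64; S1 reads c0=169/16 → after 1×micro: 2 ⇒ (c0=2197/64, c1=2)
macro 4: S0 reads c0=2197/64 → after 2×micro: 28561/256; S1 reads c0=2197/64 → after 1×micro: 0 ⇒ (c0=28561/256, c1=0)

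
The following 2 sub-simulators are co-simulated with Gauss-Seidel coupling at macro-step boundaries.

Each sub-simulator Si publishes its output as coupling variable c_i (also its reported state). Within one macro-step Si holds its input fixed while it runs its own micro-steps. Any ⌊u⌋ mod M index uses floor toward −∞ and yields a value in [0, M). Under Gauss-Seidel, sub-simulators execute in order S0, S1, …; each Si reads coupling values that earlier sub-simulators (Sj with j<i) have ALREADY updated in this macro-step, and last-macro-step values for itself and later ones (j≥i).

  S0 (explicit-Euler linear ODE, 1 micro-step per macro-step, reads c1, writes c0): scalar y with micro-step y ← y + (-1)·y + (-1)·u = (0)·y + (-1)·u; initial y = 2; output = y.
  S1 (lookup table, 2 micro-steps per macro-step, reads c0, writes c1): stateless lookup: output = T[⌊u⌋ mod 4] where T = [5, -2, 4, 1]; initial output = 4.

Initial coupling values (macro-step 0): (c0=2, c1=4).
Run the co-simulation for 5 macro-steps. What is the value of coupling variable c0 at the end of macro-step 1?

c0 at macro-step 1 = -4

macro 1: S0 reads c1=4 → after 1×micro: -4; S1 reads c0=-4 → after 2×micro: 5 ⇒ (c0=-4, c1=5)
macro 2: S0 reads c1=5 → after 1×micro: -5; S1 reads c0=-5 → after 2×micro: 1 ⇒ (c0=-5, c1=1)
macro 3: S0 reads c1=1 → after 1×micro: -1; S1 reads c0=-1 → after 2×micro: 1 ⇒ (c0=-1, c1=1)
macro 4: S0 reads c1=1 → after 1×micro: -1; S1 reads c0=-1 → after 2×micro: 1 ⇒ (c0=-1, c1=1)
macro 5: S0 reads c1=1 → after 1×micro: -1; S1 reads c0=-1 → after 2×micro: 1 ⇒ (c0=-1, c1=1)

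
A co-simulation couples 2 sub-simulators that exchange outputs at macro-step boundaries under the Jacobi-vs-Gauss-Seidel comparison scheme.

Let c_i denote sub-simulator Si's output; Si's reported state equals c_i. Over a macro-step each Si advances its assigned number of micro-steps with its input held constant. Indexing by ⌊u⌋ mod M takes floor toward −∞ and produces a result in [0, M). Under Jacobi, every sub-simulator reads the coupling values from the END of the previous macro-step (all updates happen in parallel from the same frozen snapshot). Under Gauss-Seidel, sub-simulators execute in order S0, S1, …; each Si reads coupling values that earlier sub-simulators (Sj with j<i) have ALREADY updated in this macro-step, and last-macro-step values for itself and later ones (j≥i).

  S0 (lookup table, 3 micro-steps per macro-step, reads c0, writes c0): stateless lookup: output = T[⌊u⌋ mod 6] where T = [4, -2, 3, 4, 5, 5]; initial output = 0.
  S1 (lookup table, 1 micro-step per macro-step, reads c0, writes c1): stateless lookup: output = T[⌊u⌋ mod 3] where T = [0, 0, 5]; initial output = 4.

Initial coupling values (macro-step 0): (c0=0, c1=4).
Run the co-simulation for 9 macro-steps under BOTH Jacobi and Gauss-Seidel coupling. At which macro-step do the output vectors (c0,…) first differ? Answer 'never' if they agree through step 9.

first divergence at macro-step: 2

[Jacobi] macro 1: S0 reads c0=0 → after 3×micro: 4; S1 reads c0=0 → after 1×micro: 0 ⇒ (c0=4, c1=0)
[Jacobi] macro 2: S0 reads c0=4 → after 3×micro: 5; S1 reads c0=4 → after 1×micro: 0 ⇒ (c0=5, c1=0)
[Jacobi] macro 3: S0 reads c0=5 → after 3×micro: 5; S1 reads c0=5 → after 1×micro: 5 ⇒ (c0=5, c1=5)
[Jacobi] macro 4: S0 reads c0=5 → after 3×micro: 5; S1 reads c0=5 → after 1×micro: 5 ⇒ (c0=5, c1=5)
[Jacobi] macro 5: S0 reads c0=5 → after 3×micro: 5; S1 reads c0=5 → after 1×micro: 5 ⇒ (c0=5, c1=5)
[Jacobi] macro 6: S0 reads c0=5 → after 3×micro: 5; S1 reads c0=5 → after 1×micro: 5 ⇒ (c0=5, c1=5)
[Jacobi] macro 7: S0 reads c0=5 → after 3×micro: 5; S1 reads c0=5 → after 1×micro: 5 ⇒ (c0=5, c1=5)
[Jacobi] macro 8: S0 reads c0=5 → after 3×micro: 5; S1 reads c0=5 → after 1×micro: 5 ⇒ (c0=5, c1=5)
[Jacobi] macro 9: S0 reads c0=5 → after 3×micro: 5; S1 reads c0=5 → after 1×micro: 5 ⇒ (c0=5, c1=5)
[Gauss-Seidel] macro 1: S0 reads c0=0 → after 3×micro: 4; S1 reads c0=4 → after 1×micro: 0 ⇒ (c0=4, c1=0)
[Gauss-Seidel] macro 2: S0 reads c0=4 → after 3×micro: 5; S1 reads c0=5 → after 1×micro: 5 ⇒ (c0=5, c1=5)
[Gauss-Seidel] macro 3: S0 reads c0=5 → after 3×micro: 5; S1 reads c0=5 → after 1×micro: 5 ⇒ (c0=5, c1=5)
[Gauss-Seidel] macro 4: S0 reads c0=5 → after 3×micro: 5; S1 reads c0=5 → after 1×micro: 5 ⇒ (c0=5, c1=5)
[Gauss-Seidel] macro 5: S0 reads c0=5 → after 3×micro: 5; S1 reads c0=5 → after 1×micro: 5 ⇒ (c0=5, c1=5)
[Gauss-Seidel] macro 6: S0 reads c0=5 → after 3×micro: 5; S1 reads c0=5 → after 1×micro: 5 ⇒ (c0=5, c1=5)
[Gauss-Seidel] macro 7: S0 reads c0=5 → after 3×micro: 5; S1 reads c0=5 → after 1×micro: 5 ⇒ (c0=5, c1=5)
[Gauss-Seidel] macro 8: S0 reads c0=5 → after 3×micro: 5; S1 reads c0=5 → after 1×micro: 5 ⇒ (c0=5, c1=5)
[Gauss-Seidel] macro 9: S0 reads c0=5 → after 3×micro: 5; S1 reads c0=5 → after 1×micro: 5 ⇒ (c0=5, c1=5)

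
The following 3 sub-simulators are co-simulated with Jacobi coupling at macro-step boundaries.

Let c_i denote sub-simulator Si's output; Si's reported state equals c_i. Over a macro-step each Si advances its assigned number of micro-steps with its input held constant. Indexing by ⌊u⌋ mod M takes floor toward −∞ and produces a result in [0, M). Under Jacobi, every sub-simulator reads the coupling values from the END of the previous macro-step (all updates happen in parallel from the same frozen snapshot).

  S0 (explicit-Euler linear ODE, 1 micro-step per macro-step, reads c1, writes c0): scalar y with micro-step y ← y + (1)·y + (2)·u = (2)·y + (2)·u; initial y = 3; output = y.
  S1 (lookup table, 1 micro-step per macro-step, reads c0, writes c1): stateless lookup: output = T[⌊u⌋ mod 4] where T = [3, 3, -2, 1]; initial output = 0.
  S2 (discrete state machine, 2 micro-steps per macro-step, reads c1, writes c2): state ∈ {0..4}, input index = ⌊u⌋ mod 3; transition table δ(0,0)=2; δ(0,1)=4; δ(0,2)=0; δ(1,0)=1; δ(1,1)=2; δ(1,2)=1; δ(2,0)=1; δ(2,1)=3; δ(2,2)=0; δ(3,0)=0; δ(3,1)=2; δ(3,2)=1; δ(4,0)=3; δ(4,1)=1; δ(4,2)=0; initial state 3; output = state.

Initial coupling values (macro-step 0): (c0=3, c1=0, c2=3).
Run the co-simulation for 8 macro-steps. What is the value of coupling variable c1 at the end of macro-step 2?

macro 1: S0 reads c1=0 → after 1×micro: 6; S1 reads c0=3 → after 1×micro: 1; S2 reads c1=0 → after 2×micro: 2 ⇒ (c0=6, c1=1, c2=2)
macro 2: S0 reads c1=1 → after 1×micro: 14; S1 reads c0=6 → after 1×micro: -2; S2 reads c1=1 → after 2×micro: 2 ⇒ (c0=14, c1=-2, c2=2)
macro 3: S0 reads c1=-2 → after 1×micro: 24; S1 reads c0=14 → after 1×micro: -2; S2 reads c1=-2 → after 2×micro: 2 ⇒ (c0=24, c1=-2, c2=2)
macro 4: S0 reads c1=-2 → after 1×micro: 44; S1 reads c0=24 → after 1×micro: 3; S2 reads c1=-2 → after 2×micro: 2 ⇒ (c0=44, c1=3, c2=2)
macro 5: S0 reads c1=3 → after 1×micro: 94; S1 reads c0=44 → after 1×micro: 3; S2 reads c1=3 → after 2×micro: 1 ⇒ (c0=94, c1=3, c2=1)
macro 6: S0 reads c1=3 → after 1×micro: 194; S1 reads c0=94 → after 1×micro: -2; S2 reads c1=3 → after 2×micro: 1 ⇒ (c0=194, c1=-2, c2=1)
macro 7: S0 reads c1=-2 → after 1×micro: 384; S1 reads c0=194 → after 1×micro: -2; S2 reads c1=-2 → after 2×micro: 3 ⇒ (c0=384, c1=-2, c2=3)
macro 8: S0 reads c1=-2 → after 1×micro: 764; S1 reads c0=384 → after 1×micro: 3; S2 reads c1=-2 → after 2×micro: 3 ⇒ (c0=764, c1=3, c2=3)

c1 at macro-step 2 = -2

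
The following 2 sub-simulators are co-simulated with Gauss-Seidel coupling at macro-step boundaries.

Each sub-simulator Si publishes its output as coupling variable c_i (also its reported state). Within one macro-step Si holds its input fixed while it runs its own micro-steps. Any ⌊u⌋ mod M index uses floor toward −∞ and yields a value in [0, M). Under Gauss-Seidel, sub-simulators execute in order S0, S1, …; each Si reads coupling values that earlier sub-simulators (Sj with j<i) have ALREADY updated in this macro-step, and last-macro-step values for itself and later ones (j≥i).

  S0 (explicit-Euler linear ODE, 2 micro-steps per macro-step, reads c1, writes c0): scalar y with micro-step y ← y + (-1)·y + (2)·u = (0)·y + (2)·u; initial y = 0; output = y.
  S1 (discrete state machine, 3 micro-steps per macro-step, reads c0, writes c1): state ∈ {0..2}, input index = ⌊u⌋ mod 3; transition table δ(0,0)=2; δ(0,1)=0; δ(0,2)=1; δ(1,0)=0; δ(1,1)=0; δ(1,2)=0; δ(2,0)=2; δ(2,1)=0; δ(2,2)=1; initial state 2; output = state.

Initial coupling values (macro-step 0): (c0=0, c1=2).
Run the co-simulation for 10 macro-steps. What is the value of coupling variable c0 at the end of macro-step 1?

c0 at macro-step 1 = 4

macro 1: S0 reads c1=2 → after 2×micro: 4; S1 reads c0=4 → after 3×micro: 0 ⇒ (c0=4, c1=0)
macro 2: S0 reads c1=0 → after 2×micro: 0; S1 reads c0=0 → after 3×micro: 2 ⇒ (c0=0, c1=2)
macro 3: S0 reads c1=2 → after 2×micro: 4; S1 reads c0=4 → after 3×micro: 0 ⇒ (c0=4, c1=0)
macro 4: S0 reads c1=0 → after 2×micro: 0; S1 reads c0=0 → after 3×micro: 2 ⇒ (c0=0, c1=2)
macro 5: S0 reads c1=2 → after 2×micro: 4; S1 reads c0=4 → after 3×micro: 0 ⇒ (c0=4, c1=0)
macro 6: S0 reads c1=0 → after 2×micro: 0; S1 reads c0=0 → after 3×micro: 2 ⇒ (c0=0, c1=2)
macro 7: S0 reads c1=2 → after 2×micro: 4; S1 reads c0=4 → after 3×micro: 0 ⇒ (c0=4, c1=0)
macro 8: S0 reads c1=0 → after 2×micro: 0; S1 reads c0=0 → after 3×micro: 2 ⇒ (c0=0, c1=2)
macro 9: S0 reads c1=2 → after 2×micro: 4; S1 reads c0=4 → after 3×micro: 0 ⇒ (c0=4, c1=0)
macro 10: S0 reads c1=0 → after 2×micro: 0; S1 reads c0=0 → after 3×micro: 2 ⇒ (c0=0, c1=2)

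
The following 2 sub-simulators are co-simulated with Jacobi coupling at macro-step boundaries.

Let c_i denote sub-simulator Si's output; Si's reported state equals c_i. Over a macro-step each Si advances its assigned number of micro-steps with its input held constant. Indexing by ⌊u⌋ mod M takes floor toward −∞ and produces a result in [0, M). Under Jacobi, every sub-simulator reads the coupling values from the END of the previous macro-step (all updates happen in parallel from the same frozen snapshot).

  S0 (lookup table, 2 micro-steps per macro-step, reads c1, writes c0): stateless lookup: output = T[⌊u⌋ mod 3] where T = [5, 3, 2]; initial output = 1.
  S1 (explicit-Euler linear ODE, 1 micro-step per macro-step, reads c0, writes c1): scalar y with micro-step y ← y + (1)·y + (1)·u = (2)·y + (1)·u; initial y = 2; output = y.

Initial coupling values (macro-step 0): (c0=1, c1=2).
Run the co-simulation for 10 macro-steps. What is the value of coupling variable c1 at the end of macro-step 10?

c1 at macro-step 10 = 3837

macro 1: S0 reads c1=2 → after 2×micro: 2; S1 reads c0=1 → after 1×micro: 5 ⇒ (c0=2, c1=5)
macro 2: S0 reads c1=5 → after 2×micro: 2; S1 reads c0=2 → after 1×micro: 12 ⇒ (c0=2, c1=12)
macro 3: S0 reads c1=12 → after 2×micro: 5; S1 reads c0=2 → after 1×micro: 26 ⇒ (c0=5, c1=26)
macro 4: S0 reads c1=26 → after 2×micro: 2; S1 reads c0=5 → after 1×micro: 57 ⇒ (c0=2, c1=57)
macro 5: S0 reads c1=57 → after 2×micro: 5; S1 reads c0=2 → after 1×micro: 116 ⇒ (c0=5, c1=116)
macro 6: S0 reads c1=116 → after 2×micro: 2; S1 reads c0=5 → after 1×micro: 237 ⇒ (c0=2, c1=237)
macro 7: S0 reads c1=237 → after 2×micro: 5; S1 reads c0=2 → after 1×micro: 476 ⇒ (c0=5, c1=476)
macro 8: S0 reads c1=476 → after 2×micro: 2; S1 reads c0=5 → after 1×micro: 957 ⇒ (c0=2, c1=957)
macro 9: S0 reads c1=957 → after 2×micro: 5; S1 reads c0=2 → after 1×micro: 1916 ⇒ (c0=5, c1=1916)
macro 10: S0 reads c1=1916 → after 2×micro: 2; S1 reads c0=5 → after 1×micro: 3837 ⇒ (c0=2, c1=3837)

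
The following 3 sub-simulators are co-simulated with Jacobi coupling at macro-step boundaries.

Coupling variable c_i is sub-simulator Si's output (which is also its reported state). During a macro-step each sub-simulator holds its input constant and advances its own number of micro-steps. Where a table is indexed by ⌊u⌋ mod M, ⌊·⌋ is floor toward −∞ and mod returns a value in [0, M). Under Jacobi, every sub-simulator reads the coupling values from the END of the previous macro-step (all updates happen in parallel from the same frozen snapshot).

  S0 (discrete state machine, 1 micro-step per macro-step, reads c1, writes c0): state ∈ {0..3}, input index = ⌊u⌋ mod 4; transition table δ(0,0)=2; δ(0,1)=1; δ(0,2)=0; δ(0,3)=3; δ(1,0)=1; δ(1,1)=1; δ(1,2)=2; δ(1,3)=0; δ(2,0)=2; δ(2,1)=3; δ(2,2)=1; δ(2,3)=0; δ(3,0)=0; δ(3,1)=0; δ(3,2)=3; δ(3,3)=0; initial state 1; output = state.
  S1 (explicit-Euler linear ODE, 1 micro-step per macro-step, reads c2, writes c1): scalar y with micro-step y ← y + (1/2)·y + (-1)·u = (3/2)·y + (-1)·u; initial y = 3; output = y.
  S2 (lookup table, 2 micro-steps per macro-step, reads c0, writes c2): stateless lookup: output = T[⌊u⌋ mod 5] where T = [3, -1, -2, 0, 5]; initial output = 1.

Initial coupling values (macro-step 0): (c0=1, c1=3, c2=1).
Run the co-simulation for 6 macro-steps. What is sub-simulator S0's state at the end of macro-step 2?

macro 1: S0 reads c1=3 → after 1×micro: 0; S1 reads c2=1 → after 1×micro: 7/2; S2 reads c0=1 → after 2×micro: -1 ⇒ (c0=0, c1=7/2, c2=-1)
macro 2: S0 reads c1=7/2 → after 1×micro: 3; S1 reads c2=-1 → after 1×micro: 25/4; S2 reads c0=0 → after 2×micro: 3 ⇒ (c0=3, c1=25/4, c2=3)
macro 3: S0 reads c1=25/4 → after 1×micro: 3; S1 reads c2=3 → after 1×micro: 51/8; S2 reads c0=3 → after 2×micro: 0 ⇒ (c0=3, c1=51/8, c2=0)
macro 4: S0 reads c1=51/8 → after 1×micro: 3; S1 reads c2=0 → after 1×micro: 153/16; S2 reads c0=3 → after 2×micro: 0 ⇒ (c0=3, c1=153/16, c2=0)
macro 5: S0 reads c1=153/16 → after 1×micro: 0; S1 reads c2=0 → after 1×micro: 459/32; S2 reads c0=3 → after 2×micro: 0 ⇒ (c0=0, c1=459/32, c2=0)
macro 6: S0 reads c1=459/32 → after 1×micro: 0; S1 reads c2=0 → after 1×micro: 1377/64; S2 reads c0=0 → after 2×micro: 3 ⇒ (c0=0, c1=1377/64, c2=3)

S0 state at macro-step 2 = 3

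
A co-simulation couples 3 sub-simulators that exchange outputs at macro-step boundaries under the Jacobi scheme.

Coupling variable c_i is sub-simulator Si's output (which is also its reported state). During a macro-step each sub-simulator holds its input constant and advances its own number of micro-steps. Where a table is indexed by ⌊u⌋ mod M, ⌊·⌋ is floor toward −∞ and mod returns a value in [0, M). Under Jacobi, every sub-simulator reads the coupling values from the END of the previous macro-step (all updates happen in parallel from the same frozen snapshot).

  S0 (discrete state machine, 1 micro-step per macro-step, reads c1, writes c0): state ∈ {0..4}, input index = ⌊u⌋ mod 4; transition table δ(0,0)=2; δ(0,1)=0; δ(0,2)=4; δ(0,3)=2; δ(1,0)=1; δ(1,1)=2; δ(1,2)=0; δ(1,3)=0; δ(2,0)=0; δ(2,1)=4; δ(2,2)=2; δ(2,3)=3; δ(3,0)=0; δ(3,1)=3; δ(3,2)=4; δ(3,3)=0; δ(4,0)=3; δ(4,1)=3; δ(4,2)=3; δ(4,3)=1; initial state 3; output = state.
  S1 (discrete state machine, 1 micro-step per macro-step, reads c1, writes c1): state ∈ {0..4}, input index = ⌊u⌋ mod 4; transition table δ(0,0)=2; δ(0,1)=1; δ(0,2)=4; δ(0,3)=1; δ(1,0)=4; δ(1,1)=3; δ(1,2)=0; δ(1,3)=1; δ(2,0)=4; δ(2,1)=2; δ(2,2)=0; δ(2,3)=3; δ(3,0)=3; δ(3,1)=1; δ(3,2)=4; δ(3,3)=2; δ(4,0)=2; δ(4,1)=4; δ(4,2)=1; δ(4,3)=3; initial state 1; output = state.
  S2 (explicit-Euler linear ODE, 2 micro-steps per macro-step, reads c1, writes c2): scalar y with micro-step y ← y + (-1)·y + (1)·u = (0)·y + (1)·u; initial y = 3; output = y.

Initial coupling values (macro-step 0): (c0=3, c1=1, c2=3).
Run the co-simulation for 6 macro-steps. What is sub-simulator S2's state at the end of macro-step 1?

S2 state at macro-step 1 = 1

macro 1: S0 reads c1=1 → after 1×micro: 3; S1 reads c1=1 → after 1×micro: 3; S2 reads c1=1 → after 2×micro: 1 ⇒ (c0=3, c1=3, c2=1)
macro 2: S0 reads c1=3 → after 1×micro: 0; S1 reads c1=3 → after 1×micro: 2; S2 reads c1=3 → after 2×micro: 3 ⇒ (c0=0, c1=2, c2=3)
macro 3: S0 reads c1=2 → after 1×micro: 4; S1 reads c1=2 → after 1×micro: 0; S2 reads c1=2 → after 2×micro: 2 ⇒ (c0=4, c1=0, c2=2)
macro 4: S0 reads c1=0 → after 1×micro: 3; S1 reads c1=0 → after 1×micro: 2; S2 reads c1=0 → after 2×micro: 0 ⇒ (c0=3, c1=2, c2=0)
macro 5: S0 reads c1=2 → after 1×micro: 4; S1 reads c1=2 → after 1×micro: 0; S2 reads c1=2 → after 2×micro: 2 ⇒ (c0=4, c1=0, c2=2)
macro 6: S0 reads c1=0 → after 1×micro: 3; S1 reads c1=0 → after 1×micro: 2; S2 reads c1=0 → after 2×micro: 0 ⇒ (c0=3, c1=2, c2=0)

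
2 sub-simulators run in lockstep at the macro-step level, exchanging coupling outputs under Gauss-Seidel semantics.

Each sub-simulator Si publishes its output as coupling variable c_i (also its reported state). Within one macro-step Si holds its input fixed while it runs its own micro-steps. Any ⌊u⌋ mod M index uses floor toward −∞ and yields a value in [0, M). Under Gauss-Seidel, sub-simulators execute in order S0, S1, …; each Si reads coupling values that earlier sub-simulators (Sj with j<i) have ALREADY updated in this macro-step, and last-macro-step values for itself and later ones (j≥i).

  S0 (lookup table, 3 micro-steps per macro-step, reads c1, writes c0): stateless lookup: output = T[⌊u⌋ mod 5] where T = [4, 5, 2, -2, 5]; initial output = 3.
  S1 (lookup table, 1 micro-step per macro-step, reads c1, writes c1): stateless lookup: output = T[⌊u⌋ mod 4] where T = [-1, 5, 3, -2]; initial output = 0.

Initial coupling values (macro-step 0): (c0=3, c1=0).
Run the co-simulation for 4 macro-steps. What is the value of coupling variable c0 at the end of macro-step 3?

c0 at macro-step 3 = -2

macro 1: S0 reads c1=0 → after 3×micro: 4; S1 reads c1=0 → after 1×micro: -1 ⇒ (c0=4, c1=-1)
macro 2: S0 reads c1=-1 → after 3×micro: 5; S1 reads c1=-1 → after 1×micro: -2 ⇒ (c0=5, c1=-2)
macro 3: S0 reads c1=-2 → after 3×micro: -2; S1 reads c1=-2 → after 1×micro: 3 ⇒ (c0=-2, c1=3)
macro 4: S0 reads c1=3 → after 3×micro: -2; S1 reads c1=3 → after 1×micro: -2 ⇒ (c0=-2, c1=-2)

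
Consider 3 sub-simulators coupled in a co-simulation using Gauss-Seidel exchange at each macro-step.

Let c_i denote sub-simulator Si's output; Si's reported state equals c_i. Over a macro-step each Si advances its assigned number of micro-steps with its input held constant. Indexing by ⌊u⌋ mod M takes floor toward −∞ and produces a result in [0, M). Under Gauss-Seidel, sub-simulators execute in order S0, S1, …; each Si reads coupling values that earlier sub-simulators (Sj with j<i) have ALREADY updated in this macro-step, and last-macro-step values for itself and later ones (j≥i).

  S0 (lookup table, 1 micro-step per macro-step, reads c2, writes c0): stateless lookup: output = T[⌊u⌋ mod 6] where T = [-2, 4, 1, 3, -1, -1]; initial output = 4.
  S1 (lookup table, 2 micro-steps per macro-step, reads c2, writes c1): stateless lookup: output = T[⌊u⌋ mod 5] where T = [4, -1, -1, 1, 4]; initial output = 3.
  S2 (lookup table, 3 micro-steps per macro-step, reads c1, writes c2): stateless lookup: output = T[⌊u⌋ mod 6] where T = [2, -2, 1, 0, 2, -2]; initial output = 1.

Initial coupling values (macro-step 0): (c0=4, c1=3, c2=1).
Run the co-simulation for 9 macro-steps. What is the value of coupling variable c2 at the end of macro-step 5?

macro 1: S0 reads c2=1 → after 1×micro: 4; S1 reads c2=1 → after 2×micro: -1; S2 reads c1=-1 → after 3×micro: -2 ⇒ (c0=4, c1=-1, c2=-2)
macro 2: S0 reads c2=-2 → after 1×micro: -1; S1 reads c2=-2 → after 2×micro: 1; S2 reads c1=1 → after 3×micro: -2 ⇒ (c0=-1, c1=1, c2=-2)
macro 3: S0 reads c2=-2 → after 1×micro: -1; S1 reads c2=-2 → after 2×micro: 1; S2 reads c1=1 → after 3×micro: -2 ⇒ (c0=-1, c1=1, c2=-2)
macro 4: S0 reads c2=-2 → after 1×micro: -1; S1 reads c2=-2 → after 2×micro: 1; S2 reads c1=1 → after 3×micro: -2 ⇒ (c0=-1, c1=1, c2=-2)
macro 5: S0 reads c2=-2 → after 1×micro: -1; S1 reads c2=-2 → after 2×micro: 1; S2 reads c1=1 → after 3×micro: -2 ⇒ (c0=-1, c1=1, c2=-2)
macro 6: S0 reads c2=-2 → after 1×micro: -1; S1 reads c2=-2 → after 2×micro: 1; S2 reads c1=1 → after 3×micro: -2 ⇒ (c0=-1, c1=1, c2=-2)
macro 7: S0 reads c2=-2 → after 1×micro: -1; S1 reads c2=-2 → after 2×micro: 1; S2 reads c1=1 → after 3×micro: -2 ⇒ (c0=-1, c1=1, c2=-2)
macro 8: S0 reads c2=-2 → after 1×micro: -1; S1 reads c2=-2 → after 2×micro: 1; S2 reads c1=1 → after 3×micro: -2 ⇒ (c0=-1, c1=1, c2=-2)
macro 9: S0 reads c2=-2 → after 1×micro: -1; S1 reads c2=-2 → after 2×micro: 1; S2 reads c1=1 → after 3×micro: -2 ⇒ (c0=-1, c1=1, c2=-2)

c2 at macro-step 5 = -2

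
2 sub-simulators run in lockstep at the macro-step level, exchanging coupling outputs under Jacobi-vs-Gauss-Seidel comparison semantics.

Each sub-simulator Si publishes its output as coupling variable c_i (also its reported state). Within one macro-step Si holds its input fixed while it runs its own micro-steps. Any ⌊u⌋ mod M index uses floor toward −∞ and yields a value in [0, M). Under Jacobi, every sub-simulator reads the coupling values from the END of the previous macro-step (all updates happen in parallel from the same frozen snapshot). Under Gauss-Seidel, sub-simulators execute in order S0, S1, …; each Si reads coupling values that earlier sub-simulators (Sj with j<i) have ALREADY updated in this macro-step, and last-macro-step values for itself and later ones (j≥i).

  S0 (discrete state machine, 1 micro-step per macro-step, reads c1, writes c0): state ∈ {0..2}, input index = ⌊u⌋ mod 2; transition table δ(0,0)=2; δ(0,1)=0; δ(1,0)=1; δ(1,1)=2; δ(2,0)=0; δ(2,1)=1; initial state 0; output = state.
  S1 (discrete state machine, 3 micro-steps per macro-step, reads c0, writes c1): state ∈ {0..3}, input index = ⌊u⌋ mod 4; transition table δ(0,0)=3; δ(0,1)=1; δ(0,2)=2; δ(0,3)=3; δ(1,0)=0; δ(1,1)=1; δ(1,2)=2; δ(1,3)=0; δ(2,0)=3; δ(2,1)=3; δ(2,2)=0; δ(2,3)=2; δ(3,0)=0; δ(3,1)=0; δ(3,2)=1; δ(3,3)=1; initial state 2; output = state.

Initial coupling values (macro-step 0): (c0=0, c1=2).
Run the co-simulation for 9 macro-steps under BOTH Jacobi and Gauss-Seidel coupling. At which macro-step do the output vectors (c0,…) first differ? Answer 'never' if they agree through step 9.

[Jacobi] macro 1: S0 reads c1=2 → after 1×micro: 2; S1 reads c0=0 → after 3×micro: 3 ⇒ (c0=2, c1=3)
[Jacobi] macro 2: S0 reads c1=3 → after 1×micro: 1; S1 reads c0=2 → after 3×micro: 0 ⇒ (c0=1, c1=0)
[Jacobi] macro 3: S0 reads c1=0 → after 1×micro: 1; S1 reads c0=1 → after 3×micro: 1 ⇒ (c0=1, c1=1)
[Jacobi] macro 4: S0 reads c1=1 → after 1×micro: 2; S1 reads c0=1 → after 3×micro: 1 ⇒ (c0=2, c1=1)
[Jacobi] macro 5: S0 reads c1=1 → after 1×micro: 1; S1 reads c0=2 → after 3×micro: 2 ⇒ (c0=1, c1=2)
[Jacobi] macro 6: S0 reads c1=2 → after 1×micro: 1; S1 reads c0=1 → after 3×micro: 1 ⇒ (c0=1, c1=1)
[Jacobi] macro 7: S0 reads c1=1 → after 1×micro: 2; S1 reads c0=1 → after 3×micro: 1 ⇒ (c0=2, c1=1)
[Jacobi] macro 8: S0 reads c1=1 → after 1×micro: 1; S1 reads c0=2 → after 3×micro: 2 ⇒ (c0=1, c1=2)
[Jacobi] macro 9: S0 reads c1=2 → after 1×micro: 1; S1 reads c0=1 → after 3×micro: 1 ⇒ (c0=1, c1=1)
[Gauss-Seidel] macro 1: S0 reads c1=2 → after 1×micro: 2; S1 reads c0=2 → after 3×micro: 0 ⇒ (c0=2, c1=0)
[Gauss-Seidel] macro 2: S0 reads c1=0 → after 1×micro: 0; S1 reads c0=0 → after 3×micro: 3 ⇒ (c0=0, c1=3)
[Gauss-Seidel] macro 3: S0 reads c1=3 → after 1×micro: 0; S1 reads c0=0 → after 3×micro: 0 ⇒ (c0=0, c1=0)
[Gauss-Seidel] macro 4: S0 reads c1=0 → after 1×micro: 2; S1 reads c0=2 → after 3×micro: 2 ⇒ (c0=2, c1=2)
[Gauss-Seidel] macro 5: S0 reads c1=2 → after 1×micro: 0; S1 reads c0=0 → after 3×micro: 3 ⇒ (c0=0, c1=3)
[Gauss-Seidel] macro 6: S0 reads c1=3 → after 1×micro: 0; S1 reads c0=0 → after 3×micro: 0 ⇒ (c0=0, c1=0)
[Gauss-Seidel] macro 7: S0 reads c1=0 → after 1×micro: 2; S1 reads c0=2 → after 3×micro: 2 ⇒ (c0=2, c1=2)
[Gauss-Seidel] macro 8: S0 reads c1=2 → after 1×micro: 0; S1 reads c0=0 → after 3×micro: 3 ⇒ (c0=0, c1=3)
[Gauss-Seidel] macro 9: S0 reads c1=3 → after 1×micro: 0; S1 reads c0=0 → after 3×micro: 0 ⇒ (c0=0, c1=0)

first divergence at macro-step: 1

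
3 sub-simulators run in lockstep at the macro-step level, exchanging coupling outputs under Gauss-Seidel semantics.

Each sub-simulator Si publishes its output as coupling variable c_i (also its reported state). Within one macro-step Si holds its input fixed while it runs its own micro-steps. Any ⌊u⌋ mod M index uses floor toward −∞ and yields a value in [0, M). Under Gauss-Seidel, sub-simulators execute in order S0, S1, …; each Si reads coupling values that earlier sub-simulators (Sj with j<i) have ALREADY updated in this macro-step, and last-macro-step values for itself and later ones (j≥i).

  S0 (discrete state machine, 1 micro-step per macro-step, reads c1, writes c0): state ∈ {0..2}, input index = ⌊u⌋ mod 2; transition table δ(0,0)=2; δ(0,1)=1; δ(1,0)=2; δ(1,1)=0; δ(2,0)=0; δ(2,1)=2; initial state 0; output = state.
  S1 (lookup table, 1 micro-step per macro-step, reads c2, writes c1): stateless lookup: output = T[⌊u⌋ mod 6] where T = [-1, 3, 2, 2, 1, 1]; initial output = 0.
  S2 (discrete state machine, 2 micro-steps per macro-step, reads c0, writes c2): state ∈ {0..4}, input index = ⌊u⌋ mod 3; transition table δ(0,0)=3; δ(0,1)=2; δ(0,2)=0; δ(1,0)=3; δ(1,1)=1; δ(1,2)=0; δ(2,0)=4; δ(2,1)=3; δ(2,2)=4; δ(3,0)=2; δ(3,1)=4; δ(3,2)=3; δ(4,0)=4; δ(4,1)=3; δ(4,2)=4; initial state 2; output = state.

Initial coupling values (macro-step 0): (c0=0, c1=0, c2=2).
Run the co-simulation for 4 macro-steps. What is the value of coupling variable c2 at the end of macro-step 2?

macro 1: S0 reads c1=0 → after 1×micro: 2; S1 reads c2=2 → after 1×micro: 2; S2 reads c0=2 → after 2×micro: 4 ⇒ (c0=2, c1=2, c2=4)
macro 2: S0 reads c1=2 → after 1×micro: 0; S1 reads c2=4 → after 1×micro: 1; S2 reads c0=0 → after 2×micro: 4 ⇒ (c0=0, c1=1, c2=4)
macro 3: S0 reads c1=1 → after 1×micro: 1; S1 reads c2=4 → after 1×micro: 1; S2 reads c0=1 → after 2×micro: 4 ⇒ (c0=1, c1=1, c2=4)
macro 4: S0 reads c1=1 → after 1×micro: 0; S1 reads c2=4 → after 1×micro: 1; S2 reads c0=0 → after 2×micro: 4 ⇒ (c0=0, c1=1, c2=4)

c2 at macro-step 2 = 4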